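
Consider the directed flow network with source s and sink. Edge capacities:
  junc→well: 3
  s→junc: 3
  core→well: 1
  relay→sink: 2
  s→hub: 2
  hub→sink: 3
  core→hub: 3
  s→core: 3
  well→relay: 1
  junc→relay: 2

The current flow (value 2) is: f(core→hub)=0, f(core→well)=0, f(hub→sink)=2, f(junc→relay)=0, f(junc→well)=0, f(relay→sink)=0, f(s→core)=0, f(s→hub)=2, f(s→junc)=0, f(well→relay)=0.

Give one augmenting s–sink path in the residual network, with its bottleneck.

s→core→hub→sink, bottleneck 1

Residual along s→core→hub→sink: s→core: 3, core→hub: 3, hub→sink: 1.
Bottleneck = min = 1.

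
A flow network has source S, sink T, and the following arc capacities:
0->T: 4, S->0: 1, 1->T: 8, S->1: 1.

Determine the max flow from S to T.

2

Augment S->1->T: bottleneck 1. Total 1.
Augment S->0->T: bottleneck 1. Total 2.
No augmenting path remains in the residual graph.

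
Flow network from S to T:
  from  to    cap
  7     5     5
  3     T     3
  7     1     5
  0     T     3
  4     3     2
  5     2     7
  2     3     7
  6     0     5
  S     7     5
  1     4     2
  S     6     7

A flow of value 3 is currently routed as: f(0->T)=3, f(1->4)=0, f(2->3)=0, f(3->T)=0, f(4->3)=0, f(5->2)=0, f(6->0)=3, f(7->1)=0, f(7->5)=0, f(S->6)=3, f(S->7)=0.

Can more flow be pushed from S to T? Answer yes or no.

Yes

Residual path S->7->1->4->3->T has bottleneck 2 > 0.
Pushing 2 along it raises the flow to 5, so the given flow is not maximum.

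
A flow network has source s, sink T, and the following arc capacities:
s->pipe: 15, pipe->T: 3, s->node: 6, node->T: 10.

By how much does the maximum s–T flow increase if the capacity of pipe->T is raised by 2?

2

Original max flow = 9.
After raising cap(pipe->T), augmenting paths through that edge carry 2 more units.
New max flow = 11. Increase = 2.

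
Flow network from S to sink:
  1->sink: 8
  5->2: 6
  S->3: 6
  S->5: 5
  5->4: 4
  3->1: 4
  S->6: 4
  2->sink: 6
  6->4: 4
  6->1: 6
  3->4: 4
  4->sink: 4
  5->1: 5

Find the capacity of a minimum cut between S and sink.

15

Max flow = 15 (via 5 augmenting paths).
In the residual at optimum, the set reachable from S is {S}.
Cut edges: S->6 (cap 4), S->5 (cap 5), S->3 (cap 6). Sum = 15.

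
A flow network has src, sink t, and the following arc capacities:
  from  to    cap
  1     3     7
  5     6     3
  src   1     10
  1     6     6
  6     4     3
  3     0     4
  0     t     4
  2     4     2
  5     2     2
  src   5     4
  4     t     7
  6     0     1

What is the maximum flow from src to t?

9

Augment src→1→3→0→t: bottleneck 4. Total 4.
Augment src→1→6→4→t: bottleneck 3. Total 7.
Augment src→5→2→4→t: bottleneck 2. Total 9.
No augmenting path remains in the residual graph.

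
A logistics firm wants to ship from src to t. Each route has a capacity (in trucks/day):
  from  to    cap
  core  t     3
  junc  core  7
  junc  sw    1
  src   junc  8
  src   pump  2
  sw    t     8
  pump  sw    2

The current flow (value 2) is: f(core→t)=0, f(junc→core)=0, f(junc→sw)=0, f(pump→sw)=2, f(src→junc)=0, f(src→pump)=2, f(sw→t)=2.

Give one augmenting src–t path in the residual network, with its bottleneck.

Residual along src→junc→sw→t: src→junc: 8, junc→sw: 1, sw→t: 6.
Bottleneck = min = 1.

src→junc→sw→t, bottleneck 1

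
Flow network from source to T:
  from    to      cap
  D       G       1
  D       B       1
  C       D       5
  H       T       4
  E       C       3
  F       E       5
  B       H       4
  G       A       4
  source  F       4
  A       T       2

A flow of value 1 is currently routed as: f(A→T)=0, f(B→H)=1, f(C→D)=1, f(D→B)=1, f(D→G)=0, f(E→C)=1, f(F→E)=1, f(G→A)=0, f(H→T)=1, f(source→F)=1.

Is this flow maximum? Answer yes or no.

Residual path source→F→E→C→D→G→A→T has bottleneck 1 > 0.
Pushing 1 along it raises the flow to 2, so the given flow is not maximum.

No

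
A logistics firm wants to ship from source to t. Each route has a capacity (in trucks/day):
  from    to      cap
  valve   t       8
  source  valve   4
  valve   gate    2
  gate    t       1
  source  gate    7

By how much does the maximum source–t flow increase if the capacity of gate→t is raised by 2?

Original max flow = 5.
After raising cap(gate→t), augmenting paths through that edge carry 2 more units.
New max flow = 7. Increase = 2.

2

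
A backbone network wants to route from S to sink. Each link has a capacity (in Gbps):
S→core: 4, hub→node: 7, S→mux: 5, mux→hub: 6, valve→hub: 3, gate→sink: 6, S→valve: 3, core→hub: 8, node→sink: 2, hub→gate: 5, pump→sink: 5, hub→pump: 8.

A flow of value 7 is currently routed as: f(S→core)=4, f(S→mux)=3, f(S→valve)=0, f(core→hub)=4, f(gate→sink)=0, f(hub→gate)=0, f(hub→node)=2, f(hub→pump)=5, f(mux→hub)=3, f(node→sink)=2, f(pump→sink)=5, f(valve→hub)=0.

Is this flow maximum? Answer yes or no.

Residual path S→mux→hub→gate→sink has bottleneck 2 > 0.
Pushing 2 along it raises the flow to 9, so the given flow is not maximum.

No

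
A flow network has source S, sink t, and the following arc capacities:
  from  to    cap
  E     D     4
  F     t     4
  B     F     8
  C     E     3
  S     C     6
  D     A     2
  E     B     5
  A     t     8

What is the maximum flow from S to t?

3

Augment S→C→E→D→A→t: bottleneck 2. Total 2.
Augment S→C→E→B→F→t: bottleneck 1. Total 3.
No augmenting path remains in the residual graph.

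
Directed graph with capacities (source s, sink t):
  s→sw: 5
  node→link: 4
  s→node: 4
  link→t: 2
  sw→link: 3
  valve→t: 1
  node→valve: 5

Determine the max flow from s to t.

Augment s→node→valve→t: bottleneck 1. Total 1.
Augment s→node→link→t: bottleneck 2. Total 3.
No augmenting path remains in the residual graph.

3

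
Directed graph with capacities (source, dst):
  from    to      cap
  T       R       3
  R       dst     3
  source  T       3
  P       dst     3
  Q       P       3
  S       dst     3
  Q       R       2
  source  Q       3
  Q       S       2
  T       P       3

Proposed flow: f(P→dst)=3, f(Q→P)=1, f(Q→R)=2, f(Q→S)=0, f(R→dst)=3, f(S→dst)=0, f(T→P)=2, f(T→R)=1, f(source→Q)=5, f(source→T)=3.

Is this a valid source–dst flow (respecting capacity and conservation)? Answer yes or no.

No

Capacity violated on source→Q: flow 5 > capacity 3.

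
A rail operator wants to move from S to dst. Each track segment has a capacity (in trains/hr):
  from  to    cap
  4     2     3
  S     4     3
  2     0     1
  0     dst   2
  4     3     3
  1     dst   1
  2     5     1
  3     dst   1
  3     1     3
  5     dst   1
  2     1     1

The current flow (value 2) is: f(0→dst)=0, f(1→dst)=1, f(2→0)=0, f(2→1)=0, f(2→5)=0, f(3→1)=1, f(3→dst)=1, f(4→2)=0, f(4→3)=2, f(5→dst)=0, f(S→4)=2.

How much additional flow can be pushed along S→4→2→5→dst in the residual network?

Residual capacities along the path: S→4: 1, 4→2: 3, 2→5: 1, 5→dst: 1.
Minimum is 1.

1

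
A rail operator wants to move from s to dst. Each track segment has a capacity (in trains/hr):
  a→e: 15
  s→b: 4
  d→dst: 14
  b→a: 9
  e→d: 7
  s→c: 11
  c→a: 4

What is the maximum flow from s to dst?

7

Augment s→c→a→e→d→dst: bottleneck 4. Total 4.
Augment s→b→a→e→d→dst: bottleneck 3. Total 7.
No augmenting path remains in the residual graph.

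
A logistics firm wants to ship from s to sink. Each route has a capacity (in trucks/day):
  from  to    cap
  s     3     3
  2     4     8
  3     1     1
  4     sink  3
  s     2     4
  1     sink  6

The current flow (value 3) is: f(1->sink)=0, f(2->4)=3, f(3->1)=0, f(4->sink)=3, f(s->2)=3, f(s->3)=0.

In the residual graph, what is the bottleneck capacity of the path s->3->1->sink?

Residual capacities along the path: s->3: 3, 3->1: 1, 1->sink: 6.
Minimum is 1.

1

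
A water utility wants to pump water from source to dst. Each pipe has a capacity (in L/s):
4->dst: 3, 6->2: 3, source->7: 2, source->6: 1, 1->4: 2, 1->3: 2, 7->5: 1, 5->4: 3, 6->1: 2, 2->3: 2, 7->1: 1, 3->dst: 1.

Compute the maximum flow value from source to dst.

3

Augment source->6->2->3->dst: bottleneck 1. Total 1.
Augment source->7->1->4->dst: bottleneck 1. Total 2.
Augment source->7->5->4->dst: bottleneck 1. Total 3.
No augmenting path remains in the residual graph.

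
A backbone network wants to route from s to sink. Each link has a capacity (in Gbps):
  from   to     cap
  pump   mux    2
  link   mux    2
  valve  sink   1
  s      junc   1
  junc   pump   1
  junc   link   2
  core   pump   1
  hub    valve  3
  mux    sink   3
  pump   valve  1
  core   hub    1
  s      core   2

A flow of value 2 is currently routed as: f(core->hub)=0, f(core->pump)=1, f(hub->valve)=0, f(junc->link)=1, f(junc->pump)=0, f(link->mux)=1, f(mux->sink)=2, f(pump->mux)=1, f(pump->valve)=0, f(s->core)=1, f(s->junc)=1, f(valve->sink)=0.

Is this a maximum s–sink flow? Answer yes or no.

Residual path s->core->hub->valve->sink has bottleneck 1 > 0.
Pushing 1 along it raises the flow to 3, so the given flow is not maximum.

No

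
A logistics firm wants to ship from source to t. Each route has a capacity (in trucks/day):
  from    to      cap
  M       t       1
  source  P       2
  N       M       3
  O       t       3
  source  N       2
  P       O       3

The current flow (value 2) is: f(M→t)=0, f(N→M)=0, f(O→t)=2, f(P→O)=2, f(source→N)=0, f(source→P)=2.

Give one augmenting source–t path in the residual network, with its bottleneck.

source→N→M→t, bottleneck 1

Residual along source→N→M→t: source→N: 2, N→M: 3, M→t: 1.
Bottleneck = min = 1.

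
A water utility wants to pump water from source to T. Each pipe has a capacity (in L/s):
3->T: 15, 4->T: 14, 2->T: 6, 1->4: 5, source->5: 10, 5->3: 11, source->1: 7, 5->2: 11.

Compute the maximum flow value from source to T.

Augment source->5->3->T: bottleneck 10. Total 10.
Augment source->1->4->T: bottleneck 5. Total 15.
No augmenting path remains in the residual graph.

15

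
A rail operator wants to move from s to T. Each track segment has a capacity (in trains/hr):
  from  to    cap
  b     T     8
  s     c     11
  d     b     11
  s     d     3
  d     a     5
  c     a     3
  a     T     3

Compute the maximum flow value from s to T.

Augment s->d->b->T: bottleneck 3. Total 3.
Augment s->c->a->T: bottleneck 3. Total 6.
No augmenting path remains in the residual graph.

6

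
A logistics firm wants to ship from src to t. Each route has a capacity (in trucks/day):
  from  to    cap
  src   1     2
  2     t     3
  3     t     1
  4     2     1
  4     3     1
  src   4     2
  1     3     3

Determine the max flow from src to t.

Augment src->4->2->t: bottleneck 1. Total 1.
Augment src->4->3->t: bottleneck 1. Total 2.
No augmenting path remains in the residual graph.

2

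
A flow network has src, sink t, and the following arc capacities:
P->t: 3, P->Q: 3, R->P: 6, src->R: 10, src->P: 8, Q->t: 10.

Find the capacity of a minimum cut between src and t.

6

Max flow = 6 (via 2 augmenting paths).
In the residual at optimum, the set reachable from src is {P, R, src}.
Cut edges: P->Q (cap 3), P->t (cap 3). Sum = 6.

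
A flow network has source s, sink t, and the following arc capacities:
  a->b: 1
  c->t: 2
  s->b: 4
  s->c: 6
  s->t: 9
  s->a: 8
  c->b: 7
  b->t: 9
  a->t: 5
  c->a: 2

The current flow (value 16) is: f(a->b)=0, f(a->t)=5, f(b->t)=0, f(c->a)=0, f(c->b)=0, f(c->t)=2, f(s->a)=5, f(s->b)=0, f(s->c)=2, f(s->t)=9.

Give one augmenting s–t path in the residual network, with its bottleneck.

s->b->t, bottleneck 4

Residual along s->b->t: s->b: 4, b->t: 9.
Bottleneck = min = 4.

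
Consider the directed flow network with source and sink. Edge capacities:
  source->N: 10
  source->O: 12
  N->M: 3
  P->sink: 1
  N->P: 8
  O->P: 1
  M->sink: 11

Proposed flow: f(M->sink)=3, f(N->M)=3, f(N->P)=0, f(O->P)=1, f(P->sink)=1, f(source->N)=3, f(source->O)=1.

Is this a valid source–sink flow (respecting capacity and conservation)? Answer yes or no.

Yes

Every edge has 0 ≤ f(e) ≤ cap(e).
At each intermediate node, inflow equals outflow.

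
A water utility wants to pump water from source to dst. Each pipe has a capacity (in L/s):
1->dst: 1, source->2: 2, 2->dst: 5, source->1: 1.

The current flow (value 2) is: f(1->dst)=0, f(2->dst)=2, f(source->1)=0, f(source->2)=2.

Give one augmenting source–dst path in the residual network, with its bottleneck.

Residual along source->1->dst: source->1: 1, 1->dst: 1.
Bottleneck = min = 1.

source->1->dst, bottleneck 1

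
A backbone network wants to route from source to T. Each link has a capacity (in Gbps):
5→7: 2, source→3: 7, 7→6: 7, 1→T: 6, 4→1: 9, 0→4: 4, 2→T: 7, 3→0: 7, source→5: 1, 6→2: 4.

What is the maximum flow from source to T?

5

Augment source→5→7→6→2→T: bottleneck 1. Total 1.
Augment source→3→0→4→1→T: bottleneck 4. Total 5.
No augmenting path remains in the residual graph.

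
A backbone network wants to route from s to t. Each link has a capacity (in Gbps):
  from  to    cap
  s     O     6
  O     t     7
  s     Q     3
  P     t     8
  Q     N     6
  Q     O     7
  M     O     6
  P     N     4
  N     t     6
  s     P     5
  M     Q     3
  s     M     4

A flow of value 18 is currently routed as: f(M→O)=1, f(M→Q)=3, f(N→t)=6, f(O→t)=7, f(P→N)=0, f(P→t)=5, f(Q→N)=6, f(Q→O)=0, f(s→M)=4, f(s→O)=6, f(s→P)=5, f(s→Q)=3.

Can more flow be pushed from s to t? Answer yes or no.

Residual reachable from s: {s}; t is not reachable.
Saturated cut: s→M, s→Q, s→P, s→O with total capacity 18 = current flow value. Flow is maximum.

No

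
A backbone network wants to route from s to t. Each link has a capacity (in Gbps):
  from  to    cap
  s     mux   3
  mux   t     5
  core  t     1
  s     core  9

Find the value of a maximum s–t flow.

Augment s→core→t: bottleneck 1. Total 1.
Augment s→mux→t: bottleneck 3. Total 4.
No augmenting path remains in the residual graph.

4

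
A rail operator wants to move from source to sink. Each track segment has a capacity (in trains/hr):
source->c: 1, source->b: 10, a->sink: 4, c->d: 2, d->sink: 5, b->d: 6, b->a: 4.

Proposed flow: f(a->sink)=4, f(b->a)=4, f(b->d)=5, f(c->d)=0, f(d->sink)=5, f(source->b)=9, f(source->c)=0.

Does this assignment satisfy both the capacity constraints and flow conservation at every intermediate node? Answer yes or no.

Yes

Every edge has 0 ≤ f(e) ≤ cap(e).
At each intermediate node, inflow equals outflow.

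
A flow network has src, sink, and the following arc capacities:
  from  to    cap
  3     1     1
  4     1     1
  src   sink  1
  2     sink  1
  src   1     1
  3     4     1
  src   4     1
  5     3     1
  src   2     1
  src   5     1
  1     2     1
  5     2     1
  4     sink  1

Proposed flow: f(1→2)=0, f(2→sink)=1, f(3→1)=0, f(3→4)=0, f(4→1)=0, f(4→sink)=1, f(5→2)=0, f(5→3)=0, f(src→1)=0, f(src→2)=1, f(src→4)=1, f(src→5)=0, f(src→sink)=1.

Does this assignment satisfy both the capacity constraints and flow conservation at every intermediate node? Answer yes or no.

Yes

Every edge has 0 ≤ f(e) ≤ cap(e).
At each intermediate node, inflow equals outflow.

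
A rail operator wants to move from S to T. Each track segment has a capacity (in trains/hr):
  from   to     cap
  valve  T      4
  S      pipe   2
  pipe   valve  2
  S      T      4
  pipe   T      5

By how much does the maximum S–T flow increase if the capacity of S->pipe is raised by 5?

Original max flow = 6.
After raising cap(S->pipe), augmenting paths through that edge carry 5 more units.
New max flow = 11. Increase = 5.

5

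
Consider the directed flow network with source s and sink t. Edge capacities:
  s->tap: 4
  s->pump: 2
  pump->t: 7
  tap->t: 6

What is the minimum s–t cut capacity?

Max flow = 6 (via 2 augmenting paths).
In the residual at optimum, the set reachable from s is {s}.
Cut edges: s->pump (cap 2), s->tap (cap 4). Sum = 6.

6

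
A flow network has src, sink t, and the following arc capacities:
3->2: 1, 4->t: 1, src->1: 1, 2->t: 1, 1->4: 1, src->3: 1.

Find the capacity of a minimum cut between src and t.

Max flow = 2 (via 2 augmenting paths).
In the residual at optimum, the set reachable from src is {src}.
Cut edges: src->3 (cap 1), src->1 (cap 1). Sum = 2.

2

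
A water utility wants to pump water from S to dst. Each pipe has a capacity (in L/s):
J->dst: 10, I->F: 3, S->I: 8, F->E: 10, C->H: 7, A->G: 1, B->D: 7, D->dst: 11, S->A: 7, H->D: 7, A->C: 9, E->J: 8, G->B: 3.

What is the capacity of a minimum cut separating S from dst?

Max flow = 10 (via 3 augmenting paths).
In the residual at optimum, the set reachable from S is {I, S}.
Cut edges: I->F (cap 3), S->A (cap 7). Sum = 10.

10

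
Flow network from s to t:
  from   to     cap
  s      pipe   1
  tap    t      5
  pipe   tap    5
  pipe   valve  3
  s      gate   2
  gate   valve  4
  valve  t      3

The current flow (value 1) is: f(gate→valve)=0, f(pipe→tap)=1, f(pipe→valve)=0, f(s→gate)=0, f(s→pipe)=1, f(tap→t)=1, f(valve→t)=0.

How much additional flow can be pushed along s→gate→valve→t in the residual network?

2

Residual capacities along the path: s→gate: 2, gate→valve: 4, valve→t: 3.
Minimum is 2.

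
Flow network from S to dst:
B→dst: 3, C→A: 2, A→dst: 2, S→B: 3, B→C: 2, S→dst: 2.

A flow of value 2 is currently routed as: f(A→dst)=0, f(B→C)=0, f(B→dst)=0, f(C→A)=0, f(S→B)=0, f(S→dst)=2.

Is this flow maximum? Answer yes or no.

No

Residual path S→B→dst has bottleneck 3 > 0.
Pushing 3 along it raises the flow to 5, so the given flow is not maximum.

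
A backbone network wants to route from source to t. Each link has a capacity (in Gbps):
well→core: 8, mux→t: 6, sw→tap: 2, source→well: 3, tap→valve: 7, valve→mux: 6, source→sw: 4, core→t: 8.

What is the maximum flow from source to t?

Augment source→well→core→t: bottleneck 3. Total 3.
Augment source→sw→tap→valve→mux→t: bottleneck 2. Total 5.
No augmenting path remains in the residual graph.

5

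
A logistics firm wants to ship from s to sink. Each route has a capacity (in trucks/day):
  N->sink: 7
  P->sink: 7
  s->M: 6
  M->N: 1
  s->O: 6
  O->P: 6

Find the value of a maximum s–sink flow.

7

Augment s->O->P->sink: bottleneck 6. Total 6.
Augment s->M->N->sink: bottleneck 1. Total 7.
No augmenting path remains in the residual graph.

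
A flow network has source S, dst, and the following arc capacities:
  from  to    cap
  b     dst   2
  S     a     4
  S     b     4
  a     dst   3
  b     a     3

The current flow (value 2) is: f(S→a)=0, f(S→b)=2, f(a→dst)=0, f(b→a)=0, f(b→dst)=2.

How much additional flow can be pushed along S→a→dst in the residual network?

Residual capacities along the path: S→a: 4, a→dst: 3.
Minimum is 3.

3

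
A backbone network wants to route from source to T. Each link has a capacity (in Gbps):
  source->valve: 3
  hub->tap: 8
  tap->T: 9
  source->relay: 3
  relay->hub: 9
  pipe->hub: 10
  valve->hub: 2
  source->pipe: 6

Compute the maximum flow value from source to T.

Augment source->relay->hub->tap->T: bottleneck 3. Total 3.
Augment source->valve->hub->tap->T: bottleneck 2. Total 5.
Augment source->pipe->hub->tap->T: bottleneck 3. Total 8.
No augmenting path remains in the residual graph.

8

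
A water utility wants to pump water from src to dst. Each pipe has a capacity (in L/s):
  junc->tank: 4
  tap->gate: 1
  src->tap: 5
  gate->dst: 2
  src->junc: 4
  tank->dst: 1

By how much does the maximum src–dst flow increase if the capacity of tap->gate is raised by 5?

Original max flow = 2.
After raising cap(tap->gate), augmenting paths through that edge carry 1 more unit.
New max flow = 3. Increase = 1.

1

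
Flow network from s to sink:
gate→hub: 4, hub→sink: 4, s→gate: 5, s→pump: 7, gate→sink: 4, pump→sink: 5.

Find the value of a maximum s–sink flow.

Augment s→gate→sink: bottleneck 4. Total 4.
Augment s→pump→sink: bottleneck 5. Total 9.
Augment s→gate→hub→sink: bottleneck 1. Total 10.
No augmenting path remains in the residual graph.

10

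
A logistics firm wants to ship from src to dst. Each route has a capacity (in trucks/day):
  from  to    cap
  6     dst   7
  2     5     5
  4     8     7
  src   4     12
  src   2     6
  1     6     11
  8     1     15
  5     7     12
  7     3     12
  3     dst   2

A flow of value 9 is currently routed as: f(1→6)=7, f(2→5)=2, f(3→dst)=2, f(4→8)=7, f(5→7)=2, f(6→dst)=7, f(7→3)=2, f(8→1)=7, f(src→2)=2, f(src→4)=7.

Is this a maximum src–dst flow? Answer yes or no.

Residual reachable from src: {2, 3, 4, 5, 7, src}; dst is not reachable.
Saturated cut: 4→8, 3→dst with total capacity 9 = current flow value. Flow is maximum.

Yes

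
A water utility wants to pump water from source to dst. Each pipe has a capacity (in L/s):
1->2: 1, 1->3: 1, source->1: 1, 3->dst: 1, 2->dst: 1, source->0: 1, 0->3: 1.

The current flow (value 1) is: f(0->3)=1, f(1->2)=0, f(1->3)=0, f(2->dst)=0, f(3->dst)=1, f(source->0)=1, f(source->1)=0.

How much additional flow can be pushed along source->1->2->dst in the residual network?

1

Residual capacities along the path: source->1: 1, 1->2: 1, 2->dst: 1.
Minimum is 1.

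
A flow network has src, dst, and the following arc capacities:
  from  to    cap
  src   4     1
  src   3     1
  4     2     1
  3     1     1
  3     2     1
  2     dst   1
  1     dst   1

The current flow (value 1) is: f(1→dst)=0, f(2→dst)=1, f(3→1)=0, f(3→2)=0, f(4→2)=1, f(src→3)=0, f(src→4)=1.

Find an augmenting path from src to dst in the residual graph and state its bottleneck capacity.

Residual along src→3→1→dst: src→3: 1, 3→1: 1, 1→dst: 1.
Bottleneck = min = 1.

src→3→1→dst, bottleneck 1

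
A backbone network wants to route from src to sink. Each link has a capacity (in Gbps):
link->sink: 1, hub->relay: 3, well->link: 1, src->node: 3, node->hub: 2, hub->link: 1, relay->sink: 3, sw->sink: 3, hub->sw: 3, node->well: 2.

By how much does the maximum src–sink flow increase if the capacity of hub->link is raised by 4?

Original max flow = 3.
Edge hub->link does not cross the min cut (source side {src}), so extra capacity there cannot help.
New max flow = 3. Increase = 0.

0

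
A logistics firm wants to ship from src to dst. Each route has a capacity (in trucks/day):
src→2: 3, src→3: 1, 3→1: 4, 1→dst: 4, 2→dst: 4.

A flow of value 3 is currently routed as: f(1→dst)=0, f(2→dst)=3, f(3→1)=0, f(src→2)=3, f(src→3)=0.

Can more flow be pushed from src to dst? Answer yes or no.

Residual path src→3→1→dst has bottleneck 1 > 0.
Pushing 1 along it raises the flow to 4, so the given flow is not maximum.

Yes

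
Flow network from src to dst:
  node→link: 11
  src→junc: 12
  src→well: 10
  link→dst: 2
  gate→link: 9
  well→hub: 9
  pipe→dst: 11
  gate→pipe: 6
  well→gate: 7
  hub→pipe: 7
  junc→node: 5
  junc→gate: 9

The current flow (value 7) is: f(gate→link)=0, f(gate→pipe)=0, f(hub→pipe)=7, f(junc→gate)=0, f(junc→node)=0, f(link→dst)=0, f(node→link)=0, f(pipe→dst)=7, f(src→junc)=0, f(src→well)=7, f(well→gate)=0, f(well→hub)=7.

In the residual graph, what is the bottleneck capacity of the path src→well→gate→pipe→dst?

Residual capacities along the path: src→well: 3, well→gate: 7, gate→pipe: 6, pipe→dst: 4.
Minimum is 3.

3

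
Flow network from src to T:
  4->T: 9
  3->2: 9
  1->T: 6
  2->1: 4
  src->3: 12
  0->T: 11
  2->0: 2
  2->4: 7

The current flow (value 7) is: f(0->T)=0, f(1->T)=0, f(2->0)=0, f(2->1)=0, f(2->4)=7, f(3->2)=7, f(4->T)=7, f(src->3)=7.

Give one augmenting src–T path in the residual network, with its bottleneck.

Residual along src->3->2->1->T: src->3: 5, 3->2: 2, 2->1: 4, 1->T: 6.
Bottleneck = min = 2.

src->3->2->1->T, bottleneck 2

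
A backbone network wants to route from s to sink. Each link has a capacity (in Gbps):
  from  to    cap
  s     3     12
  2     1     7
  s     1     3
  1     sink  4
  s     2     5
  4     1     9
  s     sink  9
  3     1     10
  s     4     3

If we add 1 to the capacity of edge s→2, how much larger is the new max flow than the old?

0

Original max flow = 13.
Edge s→2 does not cross the min cut (source side {1, 2, 3, 4, s}), so extra capacity there cannot help.
New max flow = 13. Increase = 0.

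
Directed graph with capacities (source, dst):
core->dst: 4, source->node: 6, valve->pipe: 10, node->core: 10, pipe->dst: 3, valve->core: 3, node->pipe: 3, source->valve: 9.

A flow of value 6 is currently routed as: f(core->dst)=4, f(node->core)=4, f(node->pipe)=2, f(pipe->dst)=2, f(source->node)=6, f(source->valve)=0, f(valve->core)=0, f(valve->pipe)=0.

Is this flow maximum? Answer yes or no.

No

Residual path source->valve->pipe->dst has bottleneck 1 > 0.
Pushing 1 along it raises the flow to 7, so the given flow is not maximum.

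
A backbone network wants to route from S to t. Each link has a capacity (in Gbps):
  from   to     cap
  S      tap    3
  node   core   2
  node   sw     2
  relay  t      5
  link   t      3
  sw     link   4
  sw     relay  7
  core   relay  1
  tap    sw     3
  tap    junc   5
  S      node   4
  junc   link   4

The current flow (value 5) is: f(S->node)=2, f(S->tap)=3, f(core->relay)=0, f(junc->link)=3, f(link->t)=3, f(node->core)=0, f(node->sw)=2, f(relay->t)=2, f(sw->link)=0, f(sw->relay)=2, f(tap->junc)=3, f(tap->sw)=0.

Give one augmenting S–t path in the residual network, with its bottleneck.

S->node->core->relay->t, bottleneck 1

Residual along S->node->core->relay->t: S->node: 2, node->core: 2, core->relay: 1, relay->t: 3.
Bottleneck = min = 1.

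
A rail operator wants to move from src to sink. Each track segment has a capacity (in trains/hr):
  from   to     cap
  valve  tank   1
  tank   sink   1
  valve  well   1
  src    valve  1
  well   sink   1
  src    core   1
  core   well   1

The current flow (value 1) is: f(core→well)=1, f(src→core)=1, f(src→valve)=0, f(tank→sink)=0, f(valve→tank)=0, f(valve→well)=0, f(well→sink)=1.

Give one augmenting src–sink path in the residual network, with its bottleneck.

Residual along src→valve→tank→sink: src→valve: 1, valve→tank: 1, tank→sink: 1.
Bottleneck = min = 1.

src→valve→tank→sink, bottleneck 1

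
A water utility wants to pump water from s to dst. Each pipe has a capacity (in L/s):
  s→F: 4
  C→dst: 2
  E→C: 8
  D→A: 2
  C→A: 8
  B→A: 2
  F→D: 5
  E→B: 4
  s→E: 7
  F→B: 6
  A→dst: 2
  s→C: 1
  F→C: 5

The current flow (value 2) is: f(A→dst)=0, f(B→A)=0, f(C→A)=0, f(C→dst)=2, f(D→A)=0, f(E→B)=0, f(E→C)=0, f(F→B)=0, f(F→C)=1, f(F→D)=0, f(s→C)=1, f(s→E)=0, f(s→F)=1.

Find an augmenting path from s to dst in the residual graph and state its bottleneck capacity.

Residual along s→F→C→A→dst: s→F: 3, F→C: 4, C→A: 8, A→dst: 2.
Bottleneck = min = 2.

s→F→C→A→dst, bottleneck 2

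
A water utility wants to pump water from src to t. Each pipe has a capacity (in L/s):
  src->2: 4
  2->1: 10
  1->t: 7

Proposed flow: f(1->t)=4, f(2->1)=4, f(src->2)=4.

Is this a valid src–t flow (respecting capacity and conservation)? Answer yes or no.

Yes

Every edge has 0 ≤ f(e) ≤ cap(e).
At each intermediate node, inflow equals outflow.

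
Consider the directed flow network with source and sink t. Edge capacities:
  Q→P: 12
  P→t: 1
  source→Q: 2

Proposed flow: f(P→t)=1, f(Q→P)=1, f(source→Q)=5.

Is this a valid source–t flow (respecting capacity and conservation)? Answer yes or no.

Capacity violated on source→Q: flow 5 > capacity 2.

No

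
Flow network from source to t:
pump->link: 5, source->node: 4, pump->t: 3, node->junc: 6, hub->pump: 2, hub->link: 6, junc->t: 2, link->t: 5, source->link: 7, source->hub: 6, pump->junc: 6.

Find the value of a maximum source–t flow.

9

Augment source->link->t: bottleneck 5. Total 5.
Augment source->hub->pump->t: bottleneck 2. Total 7.
Augment source->node->junc->t: bottleneck 2. Total 9.
No augmenting path remains in the residual graph.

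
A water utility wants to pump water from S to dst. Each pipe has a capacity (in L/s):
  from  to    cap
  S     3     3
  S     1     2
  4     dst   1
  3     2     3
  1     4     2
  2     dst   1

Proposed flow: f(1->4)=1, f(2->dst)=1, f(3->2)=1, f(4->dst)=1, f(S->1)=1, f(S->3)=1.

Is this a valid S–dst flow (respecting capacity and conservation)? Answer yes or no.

Yes

Every edge has 0 ≤ f(e) ≤ cap(e).
At each intermediate node, inflow equals outflow.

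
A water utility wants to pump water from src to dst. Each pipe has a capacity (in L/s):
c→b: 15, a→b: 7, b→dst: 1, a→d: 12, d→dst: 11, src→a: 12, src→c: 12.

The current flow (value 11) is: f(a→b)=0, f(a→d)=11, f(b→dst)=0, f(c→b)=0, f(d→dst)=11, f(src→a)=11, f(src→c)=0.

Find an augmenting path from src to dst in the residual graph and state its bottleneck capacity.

src→a→b→dst, bottleneck 1

Residual along src→a→b→dst: src→a: 1, a→b: 7, b→dst: 1.
Bottleneck = min = 1.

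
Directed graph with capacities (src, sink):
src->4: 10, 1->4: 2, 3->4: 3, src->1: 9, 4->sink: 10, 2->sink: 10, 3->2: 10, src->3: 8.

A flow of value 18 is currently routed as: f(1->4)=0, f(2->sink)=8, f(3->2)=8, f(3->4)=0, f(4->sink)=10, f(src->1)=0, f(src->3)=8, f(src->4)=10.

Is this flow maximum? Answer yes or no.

Yes

Residual reachable from src: {1, 4, src}; sink is not reachable.
Saturated cut: src->3, 4->sink with total capacity 18 = current flow value. Flow is maximum.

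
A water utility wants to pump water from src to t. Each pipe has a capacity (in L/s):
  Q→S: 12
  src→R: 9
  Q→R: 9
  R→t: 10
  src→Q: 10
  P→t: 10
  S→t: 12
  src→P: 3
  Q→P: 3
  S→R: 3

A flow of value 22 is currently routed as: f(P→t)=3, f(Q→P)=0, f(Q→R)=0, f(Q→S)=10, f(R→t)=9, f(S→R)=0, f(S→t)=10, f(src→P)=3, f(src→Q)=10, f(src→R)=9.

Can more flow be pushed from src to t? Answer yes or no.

Residual reachable from src: {src}; t is not reachable.
Saturated cut: src→Q, src→R, src→P with total capacity 22 = current flow value. Flow is maximum.

No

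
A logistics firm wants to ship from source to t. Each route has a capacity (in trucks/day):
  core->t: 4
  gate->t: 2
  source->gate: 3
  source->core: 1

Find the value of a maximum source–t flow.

3

Augment source->gate->t: bottleneck 2. Total 2.
Augment source->core->t: bottleneck 1. Total 3.
No augmenting path remains in the residual graph.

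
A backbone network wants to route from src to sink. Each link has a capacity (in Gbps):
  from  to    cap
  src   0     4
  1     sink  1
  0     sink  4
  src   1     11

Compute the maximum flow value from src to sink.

5

Augment src→0→sink: bottleneck 4. Total 4.
Augment src→1→sink: bottleneck 1. Total 5.
No augmenting path remains in the residual graph.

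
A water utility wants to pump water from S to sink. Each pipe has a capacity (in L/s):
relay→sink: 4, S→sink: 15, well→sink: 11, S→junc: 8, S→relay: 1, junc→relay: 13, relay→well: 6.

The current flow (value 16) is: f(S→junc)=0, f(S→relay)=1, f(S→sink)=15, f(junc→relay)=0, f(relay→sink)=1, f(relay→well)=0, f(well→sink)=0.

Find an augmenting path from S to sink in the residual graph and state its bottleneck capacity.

S→junc→relay→sink, bottleneck 3

Residual along S→junc→relay→sink: S→junc: 8, junc→relay: 13, relay→sink: 3.
Bottleneck = min = 3.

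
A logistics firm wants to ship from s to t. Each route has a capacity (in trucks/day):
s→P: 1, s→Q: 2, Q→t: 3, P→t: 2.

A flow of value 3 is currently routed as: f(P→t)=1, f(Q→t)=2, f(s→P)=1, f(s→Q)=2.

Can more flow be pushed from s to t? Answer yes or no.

Residual reachable from s: {s}; t is not reachable.
Saturated cut: s→P, s→Q with total capacity 3 = current flow value. Flow is maximum.

No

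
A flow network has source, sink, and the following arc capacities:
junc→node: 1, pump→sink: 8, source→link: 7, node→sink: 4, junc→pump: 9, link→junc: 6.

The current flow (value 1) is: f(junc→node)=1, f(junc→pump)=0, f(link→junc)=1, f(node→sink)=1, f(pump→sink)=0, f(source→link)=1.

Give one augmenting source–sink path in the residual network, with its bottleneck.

Residual along source→link→junc→pump→sink: source→link: 6, link→junc: 5, junc→pump: 9, pump→sink: 8.
Bottleneck = min = 5.

source→link→junc→pump→sink, bottleneck 5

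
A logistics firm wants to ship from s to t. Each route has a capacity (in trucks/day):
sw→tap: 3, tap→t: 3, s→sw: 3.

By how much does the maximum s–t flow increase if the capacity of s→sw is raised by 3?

0

Original max flow = 3.
Even with extra capacity on s→sw, another cut of capacity 3 remains binding.
New max flow = 3. Increase = 0.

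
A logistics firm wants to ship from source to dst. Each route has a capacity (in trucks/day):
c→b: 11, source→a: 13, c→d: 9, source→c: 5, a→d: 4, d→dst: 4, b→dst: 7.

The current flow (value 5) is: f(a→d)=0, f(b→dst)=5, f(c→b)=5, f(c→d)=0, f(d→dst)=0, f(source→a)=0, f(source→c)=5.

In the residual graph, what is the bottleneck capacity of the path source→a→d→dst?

4

Residual capacities along the path: source→a: 13, a→d: 4, d→dst: 4.
Minimum is 4.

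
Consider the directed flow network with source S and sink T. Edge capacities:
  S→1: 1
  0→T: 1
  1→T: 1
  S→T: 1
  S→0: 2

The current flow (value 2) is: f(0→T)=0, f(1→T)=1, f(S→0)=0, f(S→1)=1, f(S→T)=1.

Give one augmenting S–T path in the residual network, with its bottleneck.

S→0→T, bottleneck 1

Residual along S→0→T: S→0: 2, 0→T: 1.
Bottleneck = min = 1.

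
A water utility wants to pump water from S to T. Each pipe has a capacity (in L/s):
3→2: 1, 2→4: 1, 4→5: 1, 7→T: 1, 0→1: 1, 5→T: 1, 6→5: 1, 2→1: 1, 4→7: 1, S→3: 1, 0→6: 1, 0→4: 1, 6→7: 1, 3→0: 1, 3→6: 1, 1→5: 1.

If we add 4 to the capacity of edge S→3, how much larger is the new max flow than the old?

1

Original max flow = 1.
After raising cap(S→3), augmenting paths through that edge carry 1 more unit.
New max flow = 2. Increase = 1.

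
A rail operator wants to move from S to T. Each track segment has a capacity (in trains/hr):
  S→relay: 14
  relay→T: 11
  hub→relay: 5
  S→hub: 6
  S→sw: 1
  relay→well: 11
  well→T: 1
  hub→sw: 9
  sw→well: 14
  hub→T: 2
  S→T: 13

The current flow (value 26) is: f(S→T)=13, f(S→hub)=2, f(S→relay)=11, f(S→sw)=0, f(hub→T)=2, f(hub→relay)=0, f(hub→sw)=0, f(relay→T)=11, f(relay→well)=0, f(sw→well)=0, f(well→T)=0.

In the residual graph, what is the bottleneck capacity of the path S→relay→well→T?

1

Residual capacities along the path: S→relay: 3, relay→well: 11, well→T: 1.
Minimum is 1.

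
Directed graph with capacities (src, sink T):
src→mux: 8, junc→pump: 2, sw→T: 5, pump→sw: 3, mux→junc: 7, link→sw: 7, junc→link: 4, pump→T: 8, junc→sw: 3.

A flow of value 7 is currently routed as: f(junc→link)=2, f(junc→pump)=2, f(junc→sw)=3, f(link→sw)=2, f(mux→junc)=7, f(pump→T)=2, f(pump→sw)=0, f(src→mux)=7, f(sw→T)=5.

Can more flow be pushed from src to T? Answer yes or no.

Residual reachable from src: {mux, src}; T is not reachable.
Saturated cut: mux→junc with total capacity 7 = current flow value. Flow is maximum.

No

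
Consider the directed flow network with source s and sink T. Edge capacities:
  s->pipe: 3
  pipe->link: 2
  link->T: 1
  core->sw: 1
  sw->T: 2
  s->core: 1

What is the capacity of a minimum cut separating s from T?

Max flow = 2 (via 2 augmenting paths).
In the residual at optimum, the set reachable from s is {link, pipe, s}.
Cut edges: s->core (cap 1), link->T (cap 1). Sum = 2.

2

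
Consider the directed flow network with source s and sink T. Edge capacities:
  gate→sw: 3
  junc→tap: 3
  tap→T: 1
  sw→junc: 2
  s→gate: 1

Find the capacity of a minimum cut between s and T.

Max flow = 1 (via 1 augmenting path).
In the residual at optimum, the set reachable from s is {s}.
Cut edges: s→gate (cap 1). Sum = 1.

1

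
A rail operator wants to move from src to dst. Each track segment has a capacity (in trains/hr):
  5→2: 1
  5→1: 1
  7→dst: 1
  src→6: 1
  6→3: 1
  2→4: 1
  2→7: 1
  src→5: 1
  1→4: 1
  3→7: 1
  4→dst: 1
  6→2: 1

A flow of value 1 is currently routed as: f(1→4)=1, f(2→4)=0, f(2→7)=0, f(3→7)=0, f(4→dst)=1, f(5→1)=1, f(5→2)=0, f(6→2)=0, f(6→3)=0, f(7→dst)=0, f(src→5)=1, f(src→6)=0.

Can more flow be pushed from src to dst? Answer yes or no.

Yes

Residual path src→6→2→7→dst has bottleneck 1 > 0.
Pushing 1 along it raises the flow to 2, so the given flow is not maximum.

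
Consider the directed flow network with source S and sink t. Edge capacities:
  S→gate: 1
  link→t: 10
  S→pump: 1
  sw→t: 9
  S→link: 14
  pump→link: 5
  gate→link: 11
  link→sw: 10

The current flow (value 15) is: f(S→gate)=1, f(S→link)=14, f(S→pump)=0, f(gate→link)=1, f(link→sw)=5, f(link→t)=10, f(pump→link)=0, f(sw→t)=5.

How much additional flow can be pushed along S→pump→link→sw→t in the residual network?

1

Residual capacities along the path: S→pump: 1, pump→link: 5, link→sw: 5, sw→t: 4.
Minimum is 1.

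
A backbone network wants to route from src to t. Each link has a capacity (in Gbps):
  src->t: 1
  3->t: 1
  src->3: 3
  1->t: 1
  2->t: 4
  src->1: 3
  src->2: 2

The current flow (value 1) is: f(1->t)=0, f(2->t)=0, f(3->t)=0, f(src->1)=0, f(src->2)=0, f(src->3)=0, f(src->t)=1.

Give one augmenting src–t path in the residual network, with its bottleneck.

src->3->t, bottleneck 1

Residual along src->3->t: src->3: 3, 3->t: 1.
Bottleneck = min = 1.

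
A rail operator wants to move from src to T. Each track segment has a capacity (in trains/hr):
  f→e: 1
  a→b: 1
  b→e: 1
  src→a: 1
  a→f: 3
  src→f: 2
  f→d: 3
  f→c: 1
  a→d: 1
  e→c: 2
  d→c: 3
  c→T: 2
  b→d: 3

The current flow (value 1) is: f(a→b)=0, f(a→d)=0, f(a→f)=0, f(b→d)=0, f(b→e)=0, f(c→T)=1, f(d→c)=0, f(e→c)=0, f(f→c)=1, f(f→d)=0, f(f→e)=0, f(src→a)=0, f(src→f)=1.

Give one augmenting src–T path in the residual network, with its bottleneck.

src→a→d→c→T, bottleneck 1

Residual along src→a→d→c→T: src→a: 1, a→d: 1, d→c: 3, c→T: 1.
Bottleneck = min = 1.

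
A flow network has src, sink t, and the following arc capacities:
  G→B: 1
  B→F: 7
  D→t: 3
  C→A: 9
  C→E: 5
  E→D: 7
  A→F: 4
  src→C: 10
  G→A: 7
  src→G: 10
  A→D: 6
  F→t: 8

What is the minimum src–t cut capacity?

8

Max flow = 8 (via 3 augmenting paths).
In the residual at optimum, the set reachable from src is {A, C, D, E, G, src}.
Cut edges: G→B (cap 1), A→F (cap 4), D→t (cap 3). Sum = 8.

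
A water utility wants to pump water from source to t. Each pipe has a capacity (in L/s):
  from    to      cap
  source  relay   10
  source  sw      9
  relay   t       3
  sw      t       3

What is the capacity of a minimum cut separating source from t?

Max flow = 6 (via 2 augmenting paths).
In the residual at optimum, the set reachable from source is {relay, source, sw}.
Cut edges: sw→t (cap 3), relay→t (cap 3). Sum = 6.

6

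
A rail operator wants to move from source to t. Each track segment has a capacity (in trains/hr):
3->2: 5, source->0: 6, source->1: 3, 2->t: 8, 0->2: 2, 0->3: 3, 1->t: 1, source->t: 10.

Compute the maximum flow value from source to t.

16

Augment source->t: bottleneck 10. Total 10.
Augment source->1->t: bottleneck 1. Total 11.
Augment source->0->2->t: bottleneck 2. Total 13.
Augment source->0->3->2->t: bottleneck 3. Total 16.
No augmenting path remains in the residual graph.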